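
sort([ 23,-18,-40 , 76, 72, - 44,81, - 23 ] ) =[ - 44,-40, - 23, - 18, 23, 72, 76,81 ] 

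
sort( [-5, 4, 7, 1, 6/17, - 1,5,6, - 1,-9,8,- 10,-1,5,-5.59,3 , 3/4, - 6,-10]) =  [-10,-10, - 9, - 6, - 5.59, - 5, - 1, - 1, - 1,6/17, 3/4, 1,3,4,5, 5, 6,7,8] 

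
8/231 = 8/231=0.03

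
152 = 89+63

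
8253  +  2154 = 10407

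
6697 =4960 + 1737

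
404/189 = 2  +  26/189 = 2.14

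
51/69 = 17/23 =0.74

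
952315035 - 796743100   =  155571935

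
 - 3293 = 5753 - 9046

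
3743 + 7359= 11102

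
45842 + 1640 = 47482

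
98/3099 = 98/3099  =  0.03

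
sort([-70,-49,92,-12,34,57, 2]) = [ - 70, - 49, - 12,2,34,57,92] 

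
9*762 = 6858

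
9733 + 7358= 17091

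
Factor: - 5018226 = -2^1*3^1*61^1*13711^1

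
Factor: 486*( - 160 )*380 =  - 29548800 = - 2^8*3^5*5^2*19^1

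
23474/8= 2934 + 1/4 = 2934.25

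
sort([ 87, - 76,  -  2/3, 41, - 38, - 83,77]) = [ - 83, - 76, -38, - 2/3,41,77, 87 ]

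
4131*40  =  165240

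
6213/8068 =6213/8068 = 0.77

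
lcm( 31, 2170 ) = 2170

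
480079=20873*23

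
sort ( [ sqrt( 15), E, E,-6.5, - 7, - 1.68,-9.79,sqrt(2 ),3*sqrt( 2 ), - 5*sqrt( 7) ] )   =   [ - 5*sqrt (7), - 9.79, - 7,  -  6.5, - 1.68, sqrt(2 ), E,E,sqrt( 15),3*sqrt( 2)] 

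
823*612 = 503676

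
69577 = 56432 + 13145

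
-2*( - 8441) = 16882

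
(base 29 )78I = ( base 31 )6BU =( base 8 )13771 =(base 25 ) 9kc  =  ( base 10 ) 6137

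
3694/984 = 3+ 371/492 = 3.75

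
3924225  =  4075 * 963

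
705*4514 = 3182370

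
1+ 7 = 8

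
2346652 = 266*8822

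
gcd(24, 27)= 3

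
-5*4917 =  - 24585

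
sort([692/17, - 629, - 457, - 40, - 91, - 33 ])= [ - 629, - 457, -91, - 40 ,-33,  692/17]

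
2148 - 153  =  1995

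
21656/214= 10828/107= 101.20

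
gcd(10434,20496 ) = 6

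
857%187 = 109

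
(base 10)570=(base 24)NI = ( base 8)1072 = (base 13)34B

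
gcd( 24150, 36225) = 12075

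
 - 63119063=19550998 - 82670061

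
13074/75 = 174+8/25 = 174.32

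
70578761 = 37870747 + 32708014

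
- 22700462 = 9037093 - 31737555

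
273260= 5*54652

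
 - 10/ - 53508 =5/26754 = 0.00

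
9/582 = 3/194 = 0.02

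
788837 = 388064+400773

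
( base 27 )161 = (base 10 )892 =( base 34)Q8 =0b1101111100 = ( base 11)741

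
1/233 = 1/233 = 0.00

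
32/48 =2/3  =  0.67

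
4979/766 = 6  +  1/2= 6.50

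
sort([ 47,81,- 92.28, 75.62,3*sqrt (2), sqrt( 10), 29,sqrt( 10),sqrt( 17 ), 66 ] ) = [  -  92.28,sqrt (10),sqrt(10), sqrt(17 ), 3*sqrt( 2), 29, 47,66,75.62, 81 ]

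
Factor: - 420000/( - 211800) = 2^2*5^2*7^1*353^( - 1 ) = 700/353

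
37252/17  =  37252/17= 2191.29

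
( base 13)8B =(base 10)115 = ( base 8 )163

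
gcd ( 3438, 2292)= 1146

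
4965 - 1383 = 3582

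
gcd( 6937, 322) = 7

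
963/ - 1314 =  - 107/146 =-  0.73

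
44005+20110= 64115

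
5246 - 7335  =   - 2089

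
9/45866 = 9/45866=0.00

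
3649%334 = 309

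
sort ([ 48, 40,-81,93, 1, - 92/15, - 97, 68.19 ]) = [ - 97, - 81,-92/15, 1,40,48,68.19,93 ] 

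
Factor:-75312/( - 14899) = 2^4 * 3^2*47^ (- 1 )*317^( - 1 ) *523^1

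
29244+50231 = 79475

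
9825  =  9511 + 314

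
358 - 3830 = -3472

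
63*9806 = 617778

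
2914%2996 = 2914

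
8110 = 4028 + 4082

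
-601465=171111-772576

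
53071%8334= 3067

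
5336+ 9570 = 14906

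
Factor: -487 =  - 487^1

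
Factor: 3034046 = 2^1*1517023^1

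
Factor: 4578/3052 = 3/2  =  2^ ( - 1 )*3^1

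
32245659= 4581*7039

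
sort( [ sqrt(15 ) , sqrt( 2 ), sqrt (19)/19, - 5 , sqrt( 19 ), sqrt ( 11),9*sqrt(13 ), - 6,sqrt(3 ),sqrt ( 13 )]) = [ - 6,  -  5, sqrt(19 )/19, sqrt( 2 ), sqrt(3), sqrt( 11), sqrt( 13 ), sqrt( 15 ),sqrt( 19 ), 9*sqrt( 13)]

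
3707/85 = 3707/85 = 43.61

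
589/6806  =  589/6806= 0.09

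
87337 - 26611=60726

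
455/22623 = 455/22623 = 0.02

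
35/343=5/49  =  0.10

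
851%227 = 170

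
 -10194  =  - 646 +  - 9548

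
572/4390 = 286/2195= 0.13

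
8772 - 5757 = 3015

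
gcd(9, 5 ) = 1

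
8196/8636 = 2049/2159 = 0.95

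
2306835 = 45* 51263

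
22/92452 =11/46226=0.00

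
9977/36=277 + 5/36 = 277.14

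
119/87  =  1+32/87= 1.37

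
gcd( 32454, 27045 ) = 5409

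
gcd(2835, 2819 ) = 1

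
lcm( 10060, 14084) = 70420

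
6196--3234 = 9430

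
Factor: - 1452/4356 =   -  3^( - 1 ) = -  1/3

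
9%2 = 1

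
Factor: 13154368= 2^6*205537^1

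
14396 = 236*61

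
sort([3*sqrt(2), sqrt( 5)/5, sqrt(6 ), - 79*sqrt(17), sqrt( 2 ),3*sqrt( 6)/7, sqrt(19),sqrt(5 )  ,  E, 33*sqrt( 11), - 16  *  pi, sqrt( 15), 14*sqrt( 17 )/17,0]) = [  -  79*sqrt( 17 ), - 16*pi, 0, sqrt(5)/5, 3*sqrt(6)/7, sqrt( 2), sqrt(5),  sqrt( 6) , E,14*sqrt(17)/17,sqrt(15 ),3 *sqrt(2), sqrt ( 19 ) , 33*sqrt( 11) ] 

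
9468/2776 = 3 + 285/694 = 3.41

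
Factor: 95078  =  2^1 * 137^1*347^1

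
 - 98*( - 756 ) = 74088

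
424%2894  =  424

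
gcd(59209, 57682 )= 1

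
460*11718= 5390280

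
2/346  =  1/173 = 0.01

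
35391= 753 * 47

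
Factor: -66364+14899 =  - 3^1*5^1 * 47^1*73^1 = -51465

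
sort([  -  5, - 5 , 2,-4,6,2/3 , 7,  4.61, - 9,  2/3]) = [-9, - 5, - 5, - 4,2/3 , 2/3, 2, 4.61, 6, 7]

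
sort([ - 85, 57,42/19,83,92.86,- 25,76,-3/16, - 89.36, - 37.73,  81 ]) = [ - 89.36 ,  -  85,-37.73 ,  -  25,-3/16, 42/19,  57,76,81,83,92.86 ] 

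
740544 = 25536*29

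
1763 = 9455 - 7692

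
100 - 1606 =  -1506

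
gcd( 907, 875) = 1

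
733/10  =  733/10 = 73.30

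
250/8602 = 125/4301 = 0.03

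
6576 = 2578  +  3998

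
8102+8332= 16434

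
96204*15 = 1443060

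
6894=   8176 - 1282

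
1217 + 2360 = 3577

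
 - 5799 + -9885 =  - 15684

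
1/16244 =1/16244 = 0.00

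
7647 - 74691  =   - 67044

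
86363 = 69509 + 16854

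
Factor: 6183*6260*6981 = 270203653980 =2^2*3^4*5^1*13^1*179^1*229^1*313^1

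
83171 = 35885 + 47286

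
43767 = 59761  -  15994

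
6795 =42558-35763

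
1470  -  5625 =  - 4155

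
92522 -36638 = 55884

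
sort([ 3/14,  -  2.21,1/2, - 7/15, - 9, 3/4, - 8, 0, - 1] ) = [  -  9,-8, - 2.21, - 1, - 7/15 , 0,3/14, 1/2,3/4]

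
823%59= 56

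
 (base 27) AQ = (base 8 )450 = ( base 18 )G8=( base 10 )296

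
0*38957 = 0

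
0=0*9023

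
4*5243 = 20972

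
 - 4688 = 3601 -8289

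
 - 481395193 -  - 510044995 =28649802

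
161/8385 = 161/8385 = 0.02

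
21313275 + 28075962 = 49389237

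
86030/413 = 12290/59=208.31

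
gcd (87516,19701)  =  99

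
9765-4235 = 5530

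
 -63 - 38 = -101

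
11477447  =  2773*4139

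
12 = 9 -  - 3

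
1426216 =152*9383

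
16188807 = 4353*3719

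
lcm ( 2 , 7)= 14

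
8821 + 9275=18096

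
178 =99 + 79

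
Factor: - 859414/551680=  -997/640 = - 2^ ( - 7) * 5^( - 1)*997^1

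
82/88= 41/44  =  0.93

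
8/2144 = 1/268 = 0.00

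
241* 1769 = 426329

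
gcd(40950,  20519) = 1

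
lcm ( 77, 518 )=5698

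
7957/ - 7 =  -1137 + 2/7 = -1136.71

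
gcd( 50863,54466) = 1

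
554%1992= 554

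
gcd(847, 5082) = 847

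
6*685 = 4110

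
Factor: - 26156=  - 2^2*13^1*503^1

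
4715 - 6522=-1807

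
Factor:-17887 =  - 31^1*577^1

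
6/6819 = 2/2273= 0.00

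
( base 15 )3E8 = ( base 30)TN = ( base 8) 1575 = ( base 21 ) 20b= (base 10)893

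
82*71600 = 5871200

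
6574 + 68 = 6642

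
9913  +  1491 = 11404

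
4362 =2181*2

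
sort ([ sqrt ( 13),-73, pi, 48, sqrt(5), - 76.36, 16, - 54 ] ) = [ -76.36,-73, - 54,sqrt(5),  pi, sqrt( 13),16, 48]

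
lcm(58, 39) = 2262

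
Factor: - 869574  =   - 2^1*3^1*37^1*3917^1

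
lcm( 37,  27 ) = 999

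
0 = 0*47879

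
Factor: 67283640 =2^3*3^2 * 5^1*31^1*6029^1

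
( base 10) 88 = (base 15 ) 5d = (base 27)37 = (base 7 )154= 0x58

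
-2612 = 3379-5991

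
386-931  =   - 545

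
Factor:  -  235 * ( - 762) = 2^1*3^1*5^1*47^1*127^1 = 179070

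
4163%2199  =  1964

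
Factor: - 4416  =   - 2^6*3^1*23^1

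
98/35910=7/2565 = 0.00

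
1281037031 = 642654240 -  - 638382791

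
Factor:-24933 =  - 3^1*8311^1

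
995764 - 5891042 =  -4895278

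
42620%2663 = 12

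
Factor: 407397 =3^1*135799^1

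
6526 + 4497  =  11023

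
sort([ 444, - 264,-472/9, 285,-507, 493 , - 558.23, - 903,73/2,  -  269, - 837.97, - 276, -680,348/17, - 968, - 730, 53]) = [-968, - 903, - 837.97,  -  730,-680, -558.23, - 507 , - 276, - 269, - 264,-472/9, 348/17, 73/2,53,285,444, 493]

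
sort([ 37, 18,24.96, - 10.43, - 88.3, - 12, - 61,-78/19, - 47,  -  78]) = [ - 88.3, - 78, - 61 , - 47,-12, - 10.43, - 78/19, 18, 24.96, 37 ] 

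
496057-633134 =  - 137077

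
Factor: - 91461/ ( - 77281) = 3^1 *43^1*109^(- 1) = 129/109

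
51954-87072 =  - 35118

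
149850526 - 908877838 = - 759027312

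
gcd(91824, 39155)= 1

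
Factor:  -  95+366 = 271 = 271^1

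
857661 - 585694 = 271967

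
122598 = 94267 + 28331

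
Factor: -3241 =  - 7^1*463^1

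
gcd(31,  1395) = 31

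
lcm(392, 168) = 1176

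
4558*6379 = 29075482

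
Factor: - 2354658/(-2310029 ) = 2^1*3^1*392443^1*2310029^(-1)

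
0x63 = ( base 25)3o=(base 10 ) 99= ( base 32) 33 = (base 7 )201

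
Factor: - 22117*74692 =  - 2^2*17^1  *71^1* 263^1*1301^1 = - 1651962964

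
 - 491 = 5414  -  5905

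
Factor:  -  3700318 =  - 2^1*1850159^1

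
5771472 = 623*9264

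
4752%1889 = 974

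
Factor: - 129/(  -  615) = 5^(-1) * 41^( - 1)*43^1  =  43/205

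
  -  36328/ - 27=1345 + 13/27= 1345.48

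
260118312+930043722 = 1190162034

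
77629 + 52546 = 130175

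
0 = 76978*0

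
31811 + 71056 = 102867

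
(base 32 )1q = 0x3A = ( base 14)42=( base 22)2e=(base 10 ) 58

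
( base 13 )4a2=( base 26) 152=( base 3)1002221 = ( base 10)808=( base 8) 1450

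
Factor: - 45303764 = -2^2*11^1 *53^1*19427^1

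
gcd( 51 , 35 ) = 1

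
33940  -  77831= - 43891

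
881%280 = 41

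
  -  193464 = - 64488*3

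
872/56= 15+4/7 = 15.57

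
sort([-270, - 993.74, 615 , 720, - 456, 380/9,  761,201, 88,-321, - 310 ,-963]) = [ - 993.74, - 963,-456, - 321, - 310, -270,380/9,88, 201,  615,720,761 ]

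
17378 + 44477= 61855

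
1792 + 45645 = 47437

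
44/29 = 1 + 15/29 = 1.52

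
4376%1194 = 794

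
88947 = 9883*9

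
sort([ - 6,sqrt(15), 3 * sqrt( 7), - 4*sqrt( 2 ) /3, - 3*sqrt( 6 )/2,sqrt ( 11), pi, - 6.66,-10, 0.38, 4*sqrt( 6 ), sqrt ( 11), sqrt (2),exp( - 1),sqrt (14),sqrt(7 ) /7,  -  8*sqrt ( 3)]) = [ - 8*sqrt( 3 ),-10, - 6.66,-6, - 3*sqrt( 6)/2, - 4*sqrt( 2 )/3,exp( - 1),sqrt(7)/7, 0.38, sqrt( 2),pi, sqrt ( 11 ), sqrt (11),  sqrt ( 14),sqrt( 15),3*sqrt( 7), 4*sqrt(6 ) ] 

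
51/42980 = 51/42980=0.00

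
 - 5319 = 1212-6531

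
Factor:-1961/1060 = -37/20 = -  2^ ( - 2)*5^( - 1 )* 37^1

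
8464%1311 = 598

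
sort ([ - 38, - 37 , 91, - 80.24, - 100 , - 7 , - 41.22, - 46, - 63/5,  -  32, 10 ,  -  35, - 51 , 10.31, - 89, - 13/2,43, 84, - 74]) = [ - 100,  -  89, - 80.24, - 74, - 51, - 46 , - 41.22, - 38,  -  37, - 35, - 32, - 63/5, - 7, - 13/2, 10, 10.31,43,84, 91] 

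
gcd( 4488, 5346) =66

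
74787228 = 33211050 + 41576178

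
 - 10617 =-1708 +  - 8909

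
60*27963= 1677780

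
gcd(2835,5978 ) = 7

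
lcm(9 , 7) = 63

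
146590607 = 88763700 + 57826907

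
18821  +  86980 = 105801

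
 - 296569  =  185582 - 482151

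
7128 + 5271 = 12399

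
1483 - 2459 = - 976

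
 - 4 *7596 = -30384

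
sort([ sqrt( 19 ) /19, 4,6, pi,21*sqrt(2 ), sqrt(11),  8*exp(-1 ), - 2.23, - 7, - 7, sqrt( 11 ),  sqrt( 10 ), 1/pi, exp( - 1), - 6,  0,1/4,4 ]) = [ - 7, - 7, - 6,- 2.23,0, sqrt(19)/19 , 1/4, 1/pi , exp( - 1), 8*exp(  -  1),  pi,sqrt ( 10 ), sqrt(11),sqrt( 11), 4, 4,  6, 21*sqrt (2 )]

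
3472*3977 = 13808144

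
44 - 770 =-726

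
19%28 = 19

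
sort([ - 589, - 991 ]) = [ - 991, - 589] 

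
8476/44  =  192 +7/11 = 192.64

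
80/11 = 7  +  3/11 = 7.27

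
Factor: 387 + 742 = 1129 = 1129^1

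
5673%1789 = 306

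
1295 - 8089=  - 6794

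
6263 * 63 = 394569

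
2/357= 2/357= 0.01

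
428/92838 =214/46419  =  0.00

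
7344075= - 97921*( - 75 )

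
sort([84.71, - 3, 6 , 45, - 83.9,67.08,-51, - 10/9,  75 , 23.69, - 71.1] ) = [- 83.9,-71.1, - 51,-3,- 10/9, 6 , 23.69, 45, 67.08,75, 84.71 ] 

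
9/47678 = 9/47678 = 0.00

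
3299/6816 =3299/6816= 0.48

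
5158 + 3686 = 8844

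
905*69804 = 63172620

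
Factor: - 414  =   - 2^1*3^2*23^1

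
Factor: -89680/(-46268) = 22420/11567 = 2^2*5^1 *19^1*43^( - 1)*59^1*269^( - 1)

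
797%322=153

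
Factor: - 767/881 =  - 13^1*59^1*881^ ( - 1 )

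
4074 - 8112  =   - 4038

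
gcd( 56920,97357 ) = 1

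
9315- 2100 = 7215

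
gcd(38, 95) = 19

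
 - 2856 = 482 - 3338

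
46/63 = 46/63= 0.73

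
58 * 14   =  812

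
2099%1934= 165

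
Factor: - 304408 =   -  2^3*13^1 *2927^1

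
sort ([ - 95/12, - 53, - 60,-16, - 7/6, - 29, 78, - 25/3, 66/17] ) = [  -  60, - 53,-29 , - 16,-25/3,- 95/12, - 7/6,  66/17,78] 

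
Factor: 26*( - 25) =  - 2^1*5^2*13^1 = -650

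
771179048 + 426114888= 1197293936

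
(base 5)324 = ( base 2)1011001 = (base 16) 59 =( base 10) 89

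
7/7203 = 1/1029  =  0.00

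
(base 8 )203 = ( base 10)131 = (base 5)1011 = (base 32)43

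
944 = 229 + 715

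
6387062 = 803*7954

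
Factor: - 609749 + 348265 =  - 261484 = - 2^2*65371^1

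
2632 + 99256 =101888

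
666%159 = 30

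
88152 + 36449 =124601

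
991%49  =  11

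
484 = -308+792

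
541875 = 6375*85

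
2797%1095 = 607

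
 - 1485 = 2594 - 4079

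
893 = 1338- 445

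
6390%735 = 510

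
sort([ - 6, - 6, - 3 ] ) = [ - 6,-6, - 3] 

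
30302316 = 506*59886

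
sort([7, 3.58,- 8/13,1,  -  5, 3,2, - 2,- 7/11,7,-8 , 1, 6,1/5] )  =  [ - 8, - 5,  -  2, - 7/11,-8/13,  1/5,1,1,2,3, 3.58,6,7,7 ] 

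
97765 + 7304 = 105069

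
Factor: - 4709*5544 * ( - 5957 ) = 2^3*3^2*7^2*11^1*17^1 * 23^1*37^1 * 277^1= 155517588072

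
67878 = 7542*9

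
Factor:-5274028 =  - 2^2*163^1*8089^1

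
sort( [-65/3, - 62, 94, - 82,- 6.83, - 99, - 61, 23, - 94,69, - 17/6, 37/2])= [-99, - 94, - 82, - 62, - 61, - 65/3 , - 6.83, - 17/6,  37/2, 23, 69, 94]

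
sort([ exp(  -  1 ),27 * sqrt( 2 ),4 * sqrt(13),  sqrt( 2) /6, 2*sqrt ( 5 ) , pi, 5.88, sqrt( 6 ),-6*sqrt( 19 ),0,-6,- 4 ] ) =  [ - 6*sqrt( 19), - 6,- 4,0, sqrt( 2 )/6,exp(  -  1 ), sqrt(6), pi,  2*sqrt(5),  5.88, 4*sqrt(13 ), 27*sqrt( 2)]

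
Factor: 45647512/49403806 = 2^2*37^ (- 1)*431^( - 1)*1549^( - 1)*5705939^1 = 22823756/24701903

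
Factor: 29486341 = 1049^1*28109^1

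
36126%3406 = 2066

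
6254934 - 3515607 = 2739327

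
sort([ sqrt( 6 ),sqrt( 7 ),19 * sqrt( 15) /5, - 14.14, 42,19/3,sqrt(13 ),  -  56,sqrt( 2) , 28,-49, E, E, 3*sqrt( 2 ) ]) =[ - 56, - 49,-14.14,sqrt(2),sqrt(6 ), sqrt(7 ), E, E, sqrt(13 ),  3*sqrt( 2 ), 19/3, 19*sqrt( 15) /5, 28, 42 ]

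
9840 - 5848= 3992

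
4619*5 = 23095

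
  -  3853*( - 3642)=14032626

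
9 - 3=6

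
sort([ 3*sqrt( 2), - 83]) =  [ - 83, 3*sqrt ( 2 )]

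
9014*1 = 9014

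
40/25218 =20/12609  =  0.00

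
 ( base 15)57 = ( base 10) 82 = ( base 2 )1010010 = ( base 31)2K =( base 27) 31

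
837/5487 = 9/59= 0.15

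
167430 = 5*33486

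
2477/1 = 2477 = 2477.00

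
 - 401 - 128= - 529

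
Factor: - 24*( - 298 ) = 2^4 *3^1*149^1 = 7152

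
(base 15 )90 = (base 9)160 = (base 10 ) 135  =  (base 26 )55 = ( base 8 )207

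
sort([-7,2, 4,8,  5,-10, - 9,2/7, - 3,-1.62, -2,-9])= [  -  10 , - 9, - 9, - 7, - 3, - 2,-1.62, 2/7,2,4,5, 8] 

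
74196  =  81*916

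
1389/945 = 463/315 = 1.47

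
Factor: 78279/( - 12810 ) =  - 26093/4270 = - 2^( - 1)*5^( - 1)*7^(-1 ) * 61^( - 1)*97^1*269^1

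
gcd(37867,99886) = 1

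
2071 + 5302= 7373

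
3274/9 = 3274/9= 363.78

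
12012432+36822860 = 48835292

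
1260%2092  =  1260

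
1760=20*88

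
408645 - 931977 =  - 523332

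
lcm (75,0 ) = 0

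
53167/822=64 + 559/822 = 64.68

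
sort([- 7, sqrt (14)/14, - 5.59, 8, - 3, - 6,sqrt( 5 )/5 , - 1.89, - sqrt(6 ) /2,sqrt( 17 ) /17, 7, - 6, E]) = [ - 7, - 6, - 6, - 5.59,  -  3, - 1.89, - sqrt( 6 ) /2,sqrt( 17 ) /17 , sqrt( 14)/14, sqrt(5)/5, E, 7,8]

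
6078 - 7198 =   -  1120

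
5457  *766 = 4180062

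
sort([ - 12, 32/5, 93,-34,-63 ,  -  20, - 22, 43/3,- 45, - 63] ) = [-63,-63, - 45, - 34, - 22, - 20, - 12,  32/5, 43/3, 93 ]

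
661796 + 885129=1546925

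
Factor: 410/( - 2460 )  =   - 2^( - 1)*3^( - 1) = -1/6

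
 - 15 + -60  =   - 75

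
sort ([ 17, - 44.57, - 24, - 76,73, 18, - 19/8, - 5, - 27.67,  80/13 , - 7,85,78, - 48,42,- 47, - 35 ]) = [-76, -48,  -  47, - 44.57,-35 , - 27.67, - 24 , - 7, - 5, - 19/8, 80/13, 17, 18 , 42, 73,78,  85 ]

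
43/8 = 5 + 3/8 = 5.38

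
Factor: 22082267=22082267^1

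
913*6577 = 6004801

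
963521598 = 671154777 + 292366821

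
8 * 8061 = 64488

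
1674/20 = 837/10 = 83.70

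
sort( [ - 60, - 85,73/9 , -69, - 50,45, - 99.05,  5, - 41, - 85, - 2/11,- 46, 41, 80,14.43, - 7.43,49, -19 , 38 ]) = [ - 99.05,-85, -85,-69, - 60, - 50  , -46, -41,-19, - 7.43, - 2/11,5, 73/9,14.43 , 38,41, 45, 49,80 ]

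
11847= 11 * 1077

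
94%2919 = 94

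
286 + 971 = 1257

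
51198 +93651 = 144849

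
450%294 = 156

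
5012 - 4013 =999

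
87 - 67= 20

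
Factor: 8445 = 3^1*5^1*563^1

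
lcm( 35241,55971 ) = 951507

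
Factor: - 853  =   - 853^1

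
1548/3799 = 1548/3799=   0.41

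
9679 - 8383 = 1296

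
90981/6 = 15163 + 1/2 = 15163.50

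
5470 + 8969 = 14439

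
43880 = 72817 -28937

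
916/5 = 916/5 = 183.20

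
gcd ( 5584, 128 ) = 16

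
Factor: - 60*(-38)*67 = 152760 = 2^3 *3^1*5^1*19^1*67^1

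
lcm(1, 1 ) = 1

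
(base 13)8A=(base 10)114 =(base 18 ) 66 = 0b1110010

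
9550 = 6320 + 3230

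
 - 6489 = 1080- 7569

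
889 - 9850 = -8961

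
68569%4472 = 1489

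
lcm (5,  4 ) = 20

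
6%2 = 0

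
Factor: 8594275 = 5^2*343771^1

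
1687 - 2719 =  - 1032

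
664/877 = 664/877 = 0.76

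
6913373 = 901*7673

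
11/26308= 11/26308 = 0.00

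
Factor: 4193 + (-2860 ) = 31^1*43^1 = 1333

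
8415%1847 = 1027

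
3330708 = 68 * 48981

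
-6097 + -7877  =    -  13974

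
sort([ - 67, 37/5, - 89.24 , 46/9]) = [ - 89.24, - 67,46/9,37/5 ]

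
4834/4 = 1208 + 1/2 = 1208.50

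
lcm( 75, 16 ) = 1200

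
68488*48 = 3287424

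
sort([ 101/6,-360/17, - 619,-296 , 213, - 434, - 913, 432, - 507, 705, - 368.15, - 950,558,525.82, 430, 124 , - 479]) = [-950, - 913, - 619,-507, - 479, -434,-368.15,-296,  -  360/17, 101/6, 124,213, 430, 432, 525.82, 558, 705]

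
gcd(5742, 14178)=6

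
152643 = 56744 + 95899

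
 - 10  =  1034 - 1044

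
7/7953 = 7/7953=0.00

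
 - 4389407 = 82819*(- 53 ) 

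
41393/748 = 55+ 23/68 =55.34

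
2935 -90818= - 87883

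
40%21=19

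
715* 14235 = 10178025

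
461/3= 461/3 = 153.67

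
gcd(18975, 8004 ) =69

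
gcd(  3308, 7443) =827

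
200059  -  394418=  - 194359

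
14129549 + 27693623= 41823172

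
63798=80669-16871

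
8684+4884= 13568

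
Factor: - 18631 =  - 31^1 * 601^1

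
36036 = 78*462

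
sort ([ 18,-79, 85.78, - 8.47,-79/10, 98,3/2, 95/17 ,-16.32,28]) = [ - 79, - 16.32,  -  8.47,-79/10,  3/2,95/17 , 18, 28,85.78,  98 ] 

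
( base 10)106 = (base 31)3d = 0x6A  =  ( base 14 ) 78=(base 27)3P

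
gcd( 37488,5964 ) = 852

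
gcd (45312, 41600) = 128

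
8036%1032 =812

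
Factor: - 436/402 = -2^1*3^ ( - 1 )*67^( - 1)*109^1=- 218/201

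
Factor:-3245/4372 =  - 2^( - 2)*5^1*11^1* 59^1*1093^(  -  1)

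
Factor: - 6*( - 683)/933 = 2^1*311^( - 1)*683^1=1366/311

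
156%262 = 156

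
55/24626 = 55/24626 = 0.00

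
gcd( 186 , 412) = 2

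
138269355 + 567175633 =705444988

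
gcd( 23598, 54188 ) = 874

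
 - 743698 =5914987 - 6658685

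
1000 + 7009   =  8009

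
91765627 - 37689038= 54076589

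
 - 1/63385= - 1/63385 = -0.00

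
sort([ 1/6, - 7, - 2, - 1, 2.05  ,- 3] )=[  -  7, -3,  -  2,-1,1/6, 2.05 ]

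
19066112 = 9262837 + 9803275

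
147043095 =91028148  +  56014947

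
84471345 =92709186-8237841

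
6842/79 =86 + 48/79  =  86.61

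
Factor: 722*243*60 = 10526760=2^3*3^6*5^1*19^2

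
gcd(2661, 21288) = 2661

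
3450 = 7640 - 4190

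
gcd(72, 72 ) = 72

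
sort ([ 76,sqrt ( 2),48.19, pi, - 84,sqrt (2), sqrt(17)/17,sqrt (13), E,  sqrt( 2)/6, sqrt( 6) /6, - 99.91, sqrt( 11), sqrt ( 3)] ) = [ - 99.91,- 84, sqrt ( 2) /6, sqrt ( 17 ) /17, sqrt(6 )/6, sqrt(  2), sqrt ( 2 ), sqrt( 3),E,  pi,sqrt ( 11 ), sqrt( 13) , 48.19, 76] 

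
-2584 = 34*( - 76)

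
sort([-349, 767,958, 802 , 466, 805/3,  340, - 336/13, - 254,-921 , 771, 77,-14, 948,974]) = [ - 921, - 349, - 254, -336/13 , -14,77, 805/3,  340, 466,767, 771,802, 948, 958, 974]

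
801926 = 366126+435800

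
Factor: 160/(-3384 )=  - 20/423 = -2^2*3^( - 2 )*5^1*47^(-1)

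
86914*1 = 86914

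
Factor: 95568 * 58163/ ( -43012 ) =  - 2^2*3^1*7^2*11^1*181^1*1187^1*10753^ ( - 1) = -1389630396/10753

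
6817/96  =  71 + 1/96 = 71.01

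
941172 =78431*12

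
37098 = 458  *81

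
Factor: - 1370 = -2^1*5^1*137^1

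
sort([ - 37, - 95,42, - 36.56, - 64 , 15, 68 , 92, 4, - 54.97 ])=[  -  95, - 64,-54.97,-37, - 36.56, 4,15, 42,68, 92]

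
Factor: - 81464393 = - 29^1*2809117^1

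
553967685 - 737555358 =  -183587673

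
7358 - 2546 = 4812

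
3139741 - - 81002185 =84141926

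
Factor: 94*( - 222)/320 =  - 5217/80 = - 2^( - 4)*3^1 * 5^( - 1)*37^1*47^1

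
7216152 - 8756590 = -1540438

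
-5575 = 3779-9354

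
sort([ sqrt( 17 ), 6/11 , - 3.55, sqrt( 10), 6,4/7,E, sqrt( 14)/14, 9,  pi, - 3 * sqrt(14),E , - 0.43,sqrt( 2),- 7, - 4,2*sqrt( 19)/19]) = [-3*sqrt( 14 ), - 7,  -  4, - 3.55,-0.43, sqrt(14 ) /14,2 * sqrt(19)/19, 6/11, 4/7, sqrt( 2) , E,E,pi,sqrt(10),  sqrt( 17 ) , 6,9 ] 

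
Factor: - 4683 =-3^1*7^1*223^1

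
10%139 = 10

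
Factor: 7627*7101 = 3^3*29^1*263^2  =  54159327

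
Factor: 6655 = 5^1*11^3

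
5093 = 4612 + 481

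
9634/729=13 + 157/729 = 13.22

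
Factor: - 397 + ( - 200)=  - 3^1*199^1 = - 597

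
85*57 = 4845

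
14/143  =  14/143  =  0.10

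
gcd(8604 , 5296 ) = 4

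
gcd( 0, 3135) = 3135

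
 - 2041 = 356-2397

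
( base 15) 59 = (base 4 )1110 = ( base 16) 54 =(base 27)33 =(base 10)84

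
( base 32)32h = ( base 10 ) 3153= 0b110001010001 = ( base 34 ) 2op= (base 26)4H7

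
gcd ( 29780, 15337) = 1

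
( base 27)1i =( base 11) 41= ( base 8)55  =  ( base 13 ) 36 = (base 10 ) 45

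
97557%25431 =21264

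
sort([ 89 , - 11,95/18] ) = [  -  11, 95/18,  89]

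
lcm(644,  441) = 40572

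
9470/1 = 9470 =9470.00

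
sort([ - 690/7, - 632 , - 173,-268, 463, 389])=[ - 632,-268, - 173, - 690/7, 389,463 ]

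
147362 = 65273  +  82089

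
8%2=0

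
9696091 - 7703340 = 1992751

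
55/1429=55/1429 =0.04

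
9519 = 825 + 8694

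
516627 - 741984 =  - 225357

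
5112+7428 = 12540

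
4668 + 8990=13658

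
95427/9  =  10603 = 10603.00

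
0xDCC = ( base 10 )3532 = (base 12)2064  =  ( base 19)9EH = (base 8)6714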